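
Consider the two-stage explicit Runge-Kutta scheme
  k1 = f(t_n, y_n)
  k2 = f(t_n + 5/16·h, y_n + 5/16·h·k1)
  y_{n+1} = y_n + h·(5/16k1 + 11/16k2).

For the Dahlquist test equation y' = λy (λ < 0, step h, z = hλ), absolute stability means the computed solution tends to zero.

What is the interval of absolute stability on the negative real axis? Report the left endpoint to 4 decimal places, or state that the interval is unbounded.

Test eqn y'=λy, z=hλ:
  k1=λy_n ⇒ h·k1=z·y_n;  k2=λ(1+5/16z)y_n ⇒ h·k2=z(1+5/16z)y_n
  y_{n+1}/y_n = 1 + 5/16z + 11/16z(1+5/16z) = 1 + z + 55/256z²
  so R(z) = 1 + z + 55/256z².

Solve |R(x)|<1 on ℝ⁻.
x=-0.75: |R|=0.3708
R=1: x+55/256x²=0 ⇒ x=−256/55=-4.6545; min R=1−1/(4·55/256)=-0.1636>−1
Confirm numerically:
  x=-4.325: |R|=0.69379 <1
  x=-2.227: |R|=0.16148 <1
  x=-1.903: |R|=0.12496 <1
  x=-5.229: |R|=1.64535 >1
  x=-4.802: |R|=1.15213 >1
  x=-4.793: |R|=1.14257 >1
So |R|<1 on (-4.6545, 0).

z∈(-4.6545,0).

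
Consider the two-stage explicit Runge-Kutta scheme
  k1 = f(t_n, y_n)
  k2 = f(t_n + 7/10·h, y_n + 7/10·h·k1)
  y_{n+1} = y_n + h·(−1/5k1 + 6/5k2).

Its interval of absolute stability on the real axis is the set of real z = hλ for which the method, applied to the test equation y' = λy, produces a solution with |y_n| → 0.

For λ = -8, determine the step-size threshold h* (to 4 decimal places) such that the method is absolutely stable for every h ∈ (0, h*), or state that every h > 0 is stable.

Set f=λy, z=hλ:
  k1=λy_n ⇒ h·k1=z·y_n;  k2=λ(1+7/10z)y_n ⇒ h·k2=z(1+7/10z)y_n
  y_{n+1}/y_n = 1 − 1/5z + 6/5z(1+7/10z) = 1 + z + 21/25z²
  ⇒ R(z) = 1 + z + 21/25z².

Need |R(x)|<1, x<0.
x=-1.6: |R|=1.5504
R=1: x+21/25x²=0 ⇒ x=−25/21=-1.1905; min R=1−1/(4·21/25)=0.7024>−1
Confirm numerically:
  x=-1.140: |R|=0.95166 <1
  x=-1.007: |R|=0.84480 <1
  x=-0.925: |R|=0.79373 <1
  x=-0.633: |R|=0.70358 <1
  x=-1.381: |R|=1.22102 >1
  x=-1.348: |R|=1.17837 >1
  x=-1.312: |R|=1.13393 >1
Stable set (-1.1905, 0).

(-1.1905,0); λ=-8 ⇒ h* = (25/21)/8 = 0.1488.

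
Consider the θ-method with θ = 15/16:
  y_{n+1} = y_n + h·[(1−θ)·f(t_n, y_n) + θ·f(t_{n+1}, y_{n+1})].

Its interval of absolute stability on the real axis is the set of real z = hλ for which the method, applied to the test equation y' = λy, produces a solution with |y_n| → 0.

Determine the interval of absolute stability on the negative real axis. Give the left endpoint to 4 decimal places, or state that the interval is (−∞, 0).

interval (−∞, 0).

With y'=λy (z=hλ):
  y_{n+1} = y_n + z·[1/16·y_n + 15/16·y_{n+1}] ⇒ (1 − 15/16z)y_{n+1} = (1 + 1/16z)y_n
  so R(z) = (1 + 1/16z)/(1 − 15/16z).

Find x<0 with |R(x)|<1.
x=-0.88: |R|=0.5178
x=-2: |R|=0.3043
x=-10: |R|=0.0361
x=-100: |R|=0.0554
θ=15/16≥1/2 ⇒ |1+1/16x|<|1−15/16x| ∀x<0 ⇒ interval (−∞,0).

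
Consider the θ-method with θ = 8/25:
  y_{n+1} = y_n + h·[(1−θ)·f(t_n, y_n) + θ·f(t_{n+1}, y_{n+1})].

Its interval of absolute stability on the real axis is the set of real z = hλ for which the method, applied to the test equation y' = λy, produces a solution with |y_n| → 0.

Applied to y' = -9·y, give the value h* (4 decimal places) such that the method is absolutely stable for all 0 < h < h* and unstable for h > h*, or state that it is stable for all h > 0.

Set f=λy, z=hλ:
  y_{n+1} = y_n + z·[17/25·y_n + 8/25·y_{n+1}] ⇒ (1 − 8/25z)y_{n+1} = (1 + 17/25z)y_n
  R(z) = (1 + 17/25z)/(1 − 8/25z).

Boundary: |R(x)|=1, x<0.
x=-0.97: |R|=0.2598
R=−1: 1+17/25x = −1+8/25x ⇒ -9/25x=2 ⇒ x=2/(-9/25)=-5.5556
Confirm numerically:
  x=-4.041: |R|=0.76223 <1
  x=-3.597: |R|=0.67221 <1
  x=-2.650: |R|=0.43398 <1
  x=-2.366: |R|=0.34652 <1
  x=-5.873: |R|=1.03969 >1
  x=-5.668: |R|=1.01439 >1
So |R|<1 on (-5.5556, 0).

(-5.5556,0); λ=-9 ⇒ h* = (50/9)/9 = 0.6173.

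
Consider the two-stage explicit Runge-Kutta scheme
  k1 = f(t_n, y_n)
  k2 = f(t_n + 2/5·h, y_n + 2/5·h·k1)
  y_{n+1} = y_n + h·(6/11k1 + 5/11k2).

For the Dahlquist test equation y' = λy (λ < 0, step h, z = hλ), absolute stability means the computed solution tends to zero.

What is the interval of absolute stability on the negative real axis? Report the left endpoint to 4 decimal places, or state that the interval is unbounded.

z∈(-5.5000,0).

Set f=λy, z=hλ:
  k1=λy_n ⇒ h·k1=z·y_n;  k2=λ(1+2/5z)y_n ⇒ h·k2=z(1+2/5z)y_n
  y_{n+1}/y_n = 1 + 6/11z + 5/11z(1+2/5z) = 1 + z + 2/11z²
  so R(z) = 1 + z + 2/11z².

Need |R(x)|<1, x<0.
x=-0.39: |R|=0.6377
R=1: x+2/11x²=0 ⇒ x=−11/2=-5.5000; min R=1−1/(4·2/11)=-0.3750>−1
Confirm numerically:
  x=-5.074: |R|=0.60700 <1
  x=-4.878: |R|=0.44834 <1
  x=-2.253: |R|=0.33009 <1
  x=-6.014: |R|=1.56204 >1
  x=-5.863: |R|=1.38696 >1
Stable set (-5.5000, 0).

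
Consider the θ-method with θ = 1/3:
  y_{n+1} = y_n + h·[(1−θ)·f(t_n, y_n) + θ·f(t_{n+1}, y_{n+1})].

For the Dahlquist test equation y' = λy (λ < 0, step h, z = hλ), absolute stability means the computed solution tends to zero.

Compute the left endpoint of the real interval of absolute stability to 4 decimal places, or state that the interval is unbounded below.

left endpoint -6.0000.

Set f=λy, z=hλ:
  y_{n+1} = y_n + z·[2/3·y_n + 1/3·y_{n+1}] ⇒ (1 − 1/3z)y_{n+1} = (1 + 2/3z)y_n
  ⇒ R(z) = (1 + 2/3z)/(1 − 1/3z).

Solve |R(x)|<1 on ℝ⁻.
x=-1.36: |R|=0.0642
R=−1: 1+2/3x = −1+1/3x ⇒ -1/3x=2 ⇒ x=2/(-1/3)=-6.0000
Confirm numerically:
  x=-5.213: |R|=0.90418 <1
  x=-4.925: |R|=0.86435 <1
  x=-4.195: |R|=0.74913 <1
  x=-2.899: |R|=0.47432 <1
  x=-6.175: |R|=1.01907 >1
  x=-6.148: |R|=1.01618 >1
  x=-6.026: |R|=1.00288 >1
Interval (-6.0000, 0).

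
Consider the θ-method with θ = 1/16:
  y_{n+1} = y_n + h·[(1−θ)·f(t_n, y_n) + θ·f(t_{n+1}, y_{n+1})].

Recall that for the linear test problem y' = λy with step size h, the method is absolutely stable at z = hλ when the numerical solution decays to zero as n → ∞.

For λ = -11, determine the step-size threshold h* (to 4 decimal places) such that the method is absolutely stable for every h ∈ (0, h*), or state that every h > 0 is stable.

Test eqn y'=λy, z=hλ:
  y_{n+1} = y_n + z·[15/16·y_n + 1/16·y_{n+1}] ⇒ (1 − 1/16z)y_{n+1} = (1 + 15/16z)y_n
  Hence R(z) = (1 + 15/16z)/(1 − 1/16z).

Solve |R(x)|<1 on ℝ⁻.
x=-1.8: |R|=0.6180
R=−1: 1+15/16x = −1+1/16x ⇒ -7/8x=2 ⇒ x=2/(-7/8)=-2.2857
Confirm numerically:
  x=-2.170: |R|=0.91084 <1
  x=-1.874: |R|=0.67752 <1
  x=-1.557: |R|=0.41892 <1
  x=-1.462: |R|=0.33959 <1
  x=-2.806: |R|=1.38732 >1
  x=-2.769: |R|=1.36049 >1
  x=-2.355: |R|=1.05285 >1
Stable set (-2.2857, 0).

(-2.2857,0); λ=-11 ⇒ h* = (16/7)/11 = 0.2078.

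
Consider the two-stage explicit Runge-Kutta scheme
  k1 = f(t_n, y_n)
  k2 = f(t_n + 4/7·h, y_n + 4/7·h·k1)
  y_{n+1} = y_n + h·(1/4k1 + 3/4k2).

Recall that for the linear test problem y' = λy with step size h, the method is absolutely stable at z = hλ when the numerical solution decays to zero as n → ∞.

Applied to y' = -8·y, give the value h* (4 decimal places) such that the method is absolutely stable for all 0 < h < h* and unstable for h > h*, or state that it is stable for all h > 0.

Set f=λy, z=hλ:
  k1=λy_n ⇒ h·k1=z·y_n;  k2=λ(1+4/7z)y_n ⇒ h·k2=z(1+4/7z)y_n
  y_{n+1}/y_n = 1 + 1/4z + 3/4z(1+4/7z) = 1 + z + 3/7z²
  ⇒ R(z) = 1 + z + 3/7z².

Solve |R(x)|<1 on ℝ⁻.
x=-1.27: |R|=0.4212
R=1: x+3/7x²=0 ⇒ x=−7/3=-2.3333; min R=1−1/(4·3/7)=0.4167>−1
Confirm numerically:
  x=-2.187: |R|=0.86284 <1
  x=-1.396: |R|=0.43921 <1
  x=-1.200: |R|=0.41714 <1
  x=-1.182: |R|=0.41677 <1
  x=-2.681: |R|=1.39947 >1
  x=-2.432: |R|=1.10284 >1
Stable set (-2.3333, 0).

(-2.3333,0); λ=-8 ⇒ h* = (7/3)/8 = 0.2917.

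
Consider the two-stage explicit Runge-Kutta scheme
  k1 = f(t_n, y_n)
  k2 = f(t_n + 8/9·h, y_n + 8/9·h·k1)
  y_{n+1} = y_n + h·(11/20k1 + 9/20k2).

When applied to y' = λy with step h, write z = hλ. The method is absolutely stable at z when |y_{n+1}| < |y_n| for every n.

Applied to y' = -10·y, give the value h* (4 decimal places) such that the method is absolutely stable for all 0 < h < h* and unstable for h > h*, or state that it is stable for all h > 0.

(-2.5000,0); λ=-10 ⇒ h* = (5/2)/10 = 0.2500.

Set f=λy, z=hλ:
  k1=λy_n ⇒ h·k1=z·y_n;  k2=λ(1+8/9z)y_n ⇒ h·k2=z(1+8/9z)y_n
  y_{n+1}/y_n = 1 + 11/20z + 9/20z(1+8/9z) = 1 + z + 2/5z²
  so R(z) = 1 + z + 2/5z².

Boundary: |R(x)|=1, x<0.
x=-0.55: |R|=0.5710
R=1: x+2/5x²=0 ⇒ x=−5/2=-2.5000; min R=1−1/(4·2/5)=0.3750>−1
Confirm numerically:
  x=-2.454: |R|=0.95485 <1
  x=-1.911: |R|=0.54977 <1
  x=-1.831: |R|=0.51002 <1
  x=-1.768: |R|=0.48233 <1
  x=-3.007: |R|=1.60982 >1
  x=-2.724: |R|=1.24407 >1
Interval (-2.5000, 0).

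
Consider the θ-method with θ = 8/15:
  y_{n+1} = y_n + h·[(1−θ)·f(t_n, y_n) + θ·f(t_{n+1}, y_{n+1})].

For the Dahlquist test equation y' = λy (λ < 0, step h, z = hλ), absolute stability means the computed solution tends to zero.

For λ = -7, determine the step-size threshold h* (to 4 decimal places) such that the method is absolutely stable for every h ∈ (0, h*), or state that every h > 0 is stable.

(−∞, 0) — no finite endpoint. Any h>0 works for λ=-7.

On y'=λy, z=hλ:
  y_{n+1} = y_n + z·[7/15·y_n + 8/15·y_{n+1}] ⇒ (1 − 8/15z)y_{n+1} = (1 + 7/15z)y_n
  ⇒ R(z) = (1 + 7/15z)/(1 − 8/15z).

Solve |R(x)|<1 on ℝ⁻.
x=-0.57: |R|=0.5629
x=-2: |R|=0.0323
x=-10: |R|=0.5789
x=-100: |R|=0.8405
θ=8/15≥1/2 ⇒ |1+7/15x|<|1−8/15x| ∀x<0 ⇒ stable on all of ℝ⁻.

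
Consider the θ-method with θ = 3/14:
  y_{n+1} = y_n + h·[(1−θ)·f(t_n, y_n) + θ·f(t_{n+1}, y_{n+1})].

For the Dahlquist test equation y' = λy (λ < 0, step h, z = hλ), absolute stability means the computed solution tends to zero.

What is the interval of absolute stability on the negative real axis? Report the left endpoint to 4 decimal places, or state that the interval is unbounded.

(-3.5000, 0).

Test eqn y'=λy, z=hλ:
  y_{n+1} = y_n + z·[11/14·y_n + 3/14·y_{n+1}] ⇒ (1 − 3/14z)y_{n+1} = (1 + 11/14z)y_n
  so R(z) = (1 + 11/14z)/(1 − 3/14z).

Need |R(x)|<1, x<0.
x=-0.82: |R|=0.3026
R=−1: 1+11/14x = −1+3/14x ⇒ -4/7x=2 ⇒ x=2/(-4/7)=-3.5000
Confirm numerically:
  x=-2.896: |R|=0.78702 <1
  x=-2.540: |R|=0.64477 <1
  x=-1.889: |R|=0.34469 <1
  x=-1.663: |R|=0.22608 <1
  x=-3.960: |R|=1.14219 >1
  x=-3.708: |R|=1.06623 >1
  x=-3.577: |R|=1.02491 >1
Stable set (-3.5000, 0).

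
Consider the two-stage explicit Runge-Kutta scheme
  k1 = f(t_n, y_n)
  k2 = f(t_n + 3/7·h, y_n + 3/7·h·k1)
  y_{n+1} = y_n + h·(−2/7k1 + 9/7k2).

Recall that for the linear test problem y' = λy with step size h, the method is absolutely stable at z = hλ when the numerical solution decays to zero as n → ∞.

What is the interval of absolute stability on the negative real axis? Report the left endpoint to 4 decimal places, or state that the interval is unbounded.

Test eqn y'=λy, z=hλ:
  k1=λy_n ⇒ h·k1=z·y_n;  k2=λ(1+3/7z)y_n ⇒ h·k2=z(1+3/7z)y_n
  y_{n+1}/y_n = 1 − 2/7z + 9/7z(1+3/7z) = 1 + z + 27/49z²
  ⇒ R(z) = 1 + z + 27/49z².

Find x<0 with |R(x)|<1.
x=-0.48: |R|=0.6470
R=1: x+27/49x²=0 ⇒ x=−49/27=-1.8148; min R=1−1/(4·27/49)=0.5463>−1
Confirm numerically:
  x=-1.650: |R|=0.85015 <1
  x=-1.238: |R|=0.60652 <1
  x=-0.910: |R|=0.54630 <1
  x=-2.035: |R|=1.24690 >1
  x=-1.875: |R|=1.06218 >1
So |R|<1 on (-1.8148, 0).

(-1.8148, 0).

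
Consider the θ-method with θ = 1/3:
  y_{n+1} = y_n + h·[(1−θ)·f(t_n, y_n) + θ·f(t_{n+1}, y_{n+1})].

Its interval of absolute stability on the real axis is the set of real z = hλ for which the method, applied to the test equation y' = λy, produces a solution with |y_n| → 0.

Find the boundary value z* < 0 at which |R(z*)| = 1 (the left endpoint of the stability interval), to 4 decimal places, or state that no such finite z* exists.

On y'=λy, z=hλ:
  y_{n+1} = y_n + z·[2/3·y_n + 1/3·y_{n+1}] ⇒ (1 − 1/3z)y_{n+1} = (1 + 2/3z)y_n
  R(z) = (1 + 2/3z)/(1 − 1/3z).

Solve |R(x)|<1 on ℝ⁻.
x=-1.13: |R|=0.1792
R=−1: 1+2/3x = −1+1/3x ⇒ -1/3x=2 ⇒ x=2/(-1/3)=-6.0000
Confirm numerically:
  x=-4.416: |R|=0.78641 <1
  x=-4.380: |R|=0.78049 <1
  x=-3.265: |R|=0.56345 <1
  x=-6.069: |R|=1.00761 >1
  x=-6.064: |R|=1.00706 >1
So |R|<1 on (-6.0000, 0).

left endpoint -6.0000.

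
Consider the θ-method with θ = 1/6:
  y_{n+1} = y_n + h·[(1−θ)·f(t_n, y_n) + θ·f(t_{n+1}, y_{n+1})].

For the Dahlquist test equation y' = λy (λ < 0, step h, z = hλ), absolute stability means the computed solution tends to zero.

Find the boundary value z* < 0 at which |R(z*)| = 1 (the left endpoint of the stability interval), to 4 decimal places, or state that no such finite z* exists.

z* = -3.0000.

With y'=λy (z=hλ):
  y_{n+1} = y_n + z·[5/6·y_n + 1/6·y_{n+1}] ⇒ (1 − 1/6z)y_{n+1} = (1 + 5/6z)y_n
  R(z) = (1 + 5/6z)/(1 − 1/6z).

Need |R(x)|<1, x<0.
x=-1.41: |R|=0.1417
R=−1: 1+5/6x = −1+1/6x ⇒ -2/3x=2 ⇒ x=2/(-2/3)=-3.0000
Confirm numerically:
  x=-2.583: |R|=0.80566 <1
  x=-2.131: |R|=0.57250 <1
  x=-1.735: |R|=0.34583 <1
  x=-3.149: |R|=1.06514 >1
  x=-3.072: |R|=1.03175 >1
  x=-3.061: |R|=1.02693 >1
Interval (-3.0000, 0).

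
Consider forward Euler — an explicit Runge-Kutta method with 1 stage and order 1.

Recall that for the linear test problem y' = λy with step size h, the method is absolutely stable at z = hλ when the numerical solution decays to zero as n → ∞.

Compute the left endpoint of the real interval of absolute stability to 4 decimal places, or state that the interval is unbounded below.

With y'=λy (z=hλ):
  order 1, 1-stage ⇒ R(z)=1+z
  (e.g. R(-1.5)=-0.50000, |R|=0.50000)

Boundary: |R(x)|=1, x<0.
x=-1.5: |R|=0.5000
|R(-1.78)|=0.7800 |R(-1.2)|=0.2000 |R(-0.52)|=0.4800
Bisect:
  x_lo=-2.3073 |R|=1.3073  x_hi=-0.1885 |R|=0.8115
  mid=-1.24789 |R|=0.24789 →hi
  mid=-1.77758 |R|=0.77758 →hi
  mid=-2.04242 |R|=1.04242 →lo
  mid=-1.91000 |R|=0.91000 →hi
  mid=-1.97621 |R|=0.97621 →hi
  mid=-2.00931 |R|=1.00931 →lo
  mid=-1.99276 |R|=0.99276 →hi
  mid=-2.00103 |R|=1.00103 →lo
  mid=-1.99690 |R|=0.99690 →hi
  mid=-1.99897 |R|=0.99897 →hi
  ...
  [-2.00013,-2.00000] ⇒ x*=-2.0000
Stable set (-2.0000, 0).

left endpoint -2.0000.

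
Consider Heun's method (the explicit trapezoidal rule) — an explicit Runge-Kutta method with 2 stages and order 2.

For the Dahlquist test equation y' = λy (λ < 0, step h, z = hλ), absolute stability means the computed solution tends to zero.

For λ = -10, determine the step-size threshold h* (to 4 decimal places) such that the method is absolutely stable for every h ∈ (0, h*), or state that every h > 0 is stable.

(-2.0000,0); λ=-10 ⇒ h* = 0.2000.

Set f=λy, z=hλ:
  order 2, 2-stage ⇒ R(z)=1+z+z^2/2
  (e.g. R(-1)=0.50000, |R|=0.50000)

Need |R(x)|<1, x<0.
x=-1: |R|=0.5000
|R(-1.46)|=0.6058 |R(-1.01)|=0.5000 |R(-0.72)|=0.5392
Bisect:
  x_lo=-2.8351 |R|=2.1837  x_hi=-0.2862 |R|=0.7548
  mid=-1.56061 |R|=0.65714 →hi
  mid=-2.19784 |R|=1.21741 →lo
  mid=-1.87923 |R|=0.88652 →hi
  mid=-2.03854 |R|=1.03928 →lo
  mid=-1.95888 |R|=0.95973 →hi
  mid=-1.99871 |R|=0.99871 →hi
  mid=-2.01862 |R|=1.01880 →lo
  mid=-2.00867 |R|=1.00870 →lo
  mid=-2.00369 |R|=1.00369 →lo
  ...
  [-2.00011,-1.99995] ⇒ x*=-2.0000
Interval (-2.0000, 0).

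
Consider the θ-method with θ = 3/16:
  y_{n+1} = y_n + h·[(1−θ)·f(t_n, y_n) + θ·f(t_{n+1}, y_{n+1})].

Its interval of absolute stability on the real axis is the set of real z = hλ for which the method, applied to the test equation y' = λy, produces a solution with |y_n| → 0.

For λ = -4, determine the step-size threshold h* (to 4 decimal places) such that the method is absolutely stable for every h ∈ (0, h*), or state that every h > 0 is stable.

Test eqn y'=λy, z=hλ:
  y_{n+1} = y_n + z·[13/16·y_n + 3/16·y_{n+1}] ⇒ (1 − 3/16z)y_{n+1} = (1 + 13/16z)y_n
  so R(z) = (1 + 13/16z)/(1 − 3/16z).

Solve |R(x)|<1 on ℝ⁻.
x=-0.75: |R|=0.3425
R=−1: 1+13/16x = −1+3/16x ⇒ -5/8x=2 ⇒ x=2/(-5/8)=-3.2000
Confirm numerically:
  x=-3.053: |R|=0.94157 <1
  x=-3.027: |R|=0.93102 <1
  x=-2.990: |R|=0.91590 <1
  x=-2.523: |R|=0.71276 <1
  x=-3.531: |R|=1.12447 >1
  x=-3.392: |R|=1.07335 >1
  x=-3.265: |R|=1.02520 >1
Interval (-3.2000, 0).

(-3.2000,0); λ=-4 ⇒ h* = (16/5)/4 = 0.8000.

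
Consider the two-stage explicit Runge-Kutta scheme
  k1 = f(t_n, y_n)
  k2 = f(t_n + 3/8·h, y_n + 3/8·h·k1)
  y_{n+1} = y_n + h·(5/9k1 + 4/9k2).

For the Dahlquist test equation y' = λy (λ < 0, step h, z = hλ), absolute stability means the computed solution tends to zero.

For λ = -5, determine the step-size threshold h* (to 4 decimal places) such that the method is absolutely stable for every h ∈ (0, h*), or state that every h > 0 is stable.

(-6.0000,0); λ=-5 ⇒ h* = (6)/5 = 1.2000.

Set f=λy, z=hλ:
  k1=λy_n ⇒ h·k1=z·y_n;  k2=λ(1+3/8z)y_n ⇒ h·k2=z(1+3/8z)y_n
  y_{n+1}/y_n = 1 + 5/9z + 4/9z(1+3/8z) = 1 + z + 1/6z²
  R(z) = 1 + z + 1/6z².

Boundary: |R(x)|=1, x<0.
x=-0.31: |R|=0.7060
R=1: x+1/6x²=0 ⇒ x=−6=-6.0000; min R=1−1/(4·1/6)=-0.5000>−1
Confirm numerically:
  x=-5.243: |R|=0.33851 <1
  x=-4.636: |R|=0.05392 <1
  x=-4.427: |R|=0.16061 <1
  x=-3.479: |R|=0.46176 <1
  x=-6.293: |R|=1.30731 >1
  x=-6.060: |R|=1.06060 >1
Stable set (-6.0000, 0).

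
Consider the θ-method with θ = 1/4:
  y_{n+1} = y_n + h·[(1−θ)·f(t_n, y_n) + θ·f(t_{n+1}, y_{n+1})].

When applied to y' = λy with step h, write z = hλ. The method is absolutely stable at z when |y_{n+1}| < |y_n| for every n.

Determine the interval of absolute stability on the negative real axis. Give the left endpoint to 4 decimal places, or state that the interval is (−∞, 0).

z∈(-4.0000,0).

On y'=λy, z=hλ:
  y_{n+1} = y_n + z·[3/4·y_n + 1/4·y_{n+1}] ⇒ (1 − 1/4z)y_{n+1} = (1 + 3/4z)y_n
  R(z) = (1 + 3/4z)/(1 − 1/4z).

Solve |R(x)|<1 on ℝ⁻.
x=-0.92: |R|=0.2520
R=−1: 1+3/4x = −1+1/4x ⇒ -1/2x=2 ⇒ x=2/(-1/2)=-4.0000
Confirm numerically:
  x=-3.195: |R|=0.77623 <1
  x=-2.322: |R|=0.46916 <1
  x=-1.990: |R|=0.32888 <1
  x=-4.388: |R|=1.09251 >1
  x=-4.264: |R|=1.06389 >1
  x=-4.134: |R|=1.03295 >1
Interval (-4.0000, 0).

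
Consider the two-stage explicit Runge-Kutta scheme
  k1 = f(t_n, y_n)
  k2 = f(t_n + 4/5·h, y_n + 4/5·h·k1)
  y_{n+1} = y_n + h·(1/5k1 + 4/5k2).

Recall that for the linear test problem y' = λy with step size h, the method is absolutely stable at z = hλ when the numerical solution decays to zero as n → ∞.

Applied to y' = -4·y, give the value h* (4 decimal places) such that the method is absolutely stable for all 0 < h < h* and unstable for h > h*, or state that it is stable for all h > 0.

Set f=λy, z=hλ:
  k1=λy_n ⇒ h·k1=z·y_n;  k2=λ(1+4/5z)y_n ⇒ h·k2=z(1+4/5z)y_n
  y_{n+1}/y_n = 1 + 1/5z + 4/5z(1+4/5z) = 1 + z + 16/25z²
  R(z) = 1 + z + 16/25z².

Solve |R(x)|<1 on ℝ⁻.
x=-1.61: |R|=1.0489
R=1: x+16/25x²=0 ⇒ x=−25/16=-1.5625; min R=1−1/(4·16/25)=0.6094>−1
Confirm numerically:
  x=-1.278: |R|=0.76730 <1
  x=-0.934: |R|=0.62431 <1
  x=-0.709: |R|=0.61272 <1
  x=-0.703: |R|=0.61329 <1
  x=-1.976: |R|=1.52293 >1
  x=-1.605: |R|=1.04366 >1
Interval (-1.5625, 0).

(-1.5625,0); λ=-4 ⇒ h* = (25/16)/4 = 0.3906.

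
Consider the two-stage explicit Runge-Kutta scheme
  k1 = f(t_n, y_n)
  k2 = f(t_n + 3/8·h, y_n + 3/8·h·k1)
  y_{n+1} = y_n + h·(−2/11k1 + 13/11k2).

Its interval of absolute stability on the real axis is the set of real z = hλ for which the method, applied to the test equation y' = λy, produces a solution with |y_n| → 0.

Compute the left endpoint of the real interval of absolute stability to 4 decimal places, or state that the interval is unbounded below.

Set f=λy, z=hλ:
  k1=λy_n ⇒ h·k1=z·y_n;  k2=λ(1+3/8z)y_n ⇒ h·k2=z(1+3/8z)y_n
  y_{n+1}/y_n = 1 − 2/11z + 13/11z(1+3/8z) = 1 + z + 39/88z²
  ⇒ R(z) = 1 + z + 39/88z².

Find x<0 with |R(x)|<1.
x=-0.44: |R|=0.6458
R=1: x+39/88x²=0 ⇒ x=−88/39=-2.2564; min R=1−1/(4·39/88)=0.4359>−1
Confirm numerically:
  x=-1.861: |R|=0.67388 <1
  x=-1.149: |R|=0.43609 <1
  x=-1.045: |R|=0.43897 <1
  x=-2.531: |R|=1.30801 >1
  x=-2.456: |R|=1.21724 >1
Interval (-2.2564, 0).

left endpoint -2.2564.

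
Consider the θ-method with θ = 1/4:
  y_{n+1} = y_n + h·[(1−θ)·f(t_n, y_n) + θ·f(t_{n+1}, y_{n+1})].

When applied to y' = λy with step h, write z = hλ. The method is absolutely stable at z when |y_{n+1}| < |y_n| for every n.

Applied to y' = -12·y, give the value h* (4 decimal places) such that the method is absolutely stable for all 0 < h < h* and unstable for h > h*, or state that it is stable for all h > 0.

Test eqn y'=λy, z=hλ:
  y_{n+1} = y_n + z·[3/4·y_n + 1/4·y_{n+1}] ⇒ (1 − 1/4z)y_{n+1} = (1 + 3/4z)y_n
  ⇒ R(z) = (1 + 3/4z)/(1 − 1/4z).

Boundary: |R(x)|=1, x<0.
x=-1.77: |R|=0.2270
R=−1: 1+3/4x = −1+1/4x ⇒ -1/2x=2 ⇒ x=2/(-1/2)=-4.0000
Confirm numerically:
  x=-3.793: |R|=0.94688 <1
  x=-2.693: |R|=0.60944 <1
  x=-2.142: |R|=0.39499 <1
  x=-4.554: |R|=1.12953 >1
  x=-4.365: |R|=1.08727 >1
  x=-4.115: |R|=1.02834 >1
So |R|<1 on (-4.0000, 0).

(-4.0000,0); λ=-12 ⇒ h* = (4)/12 = 0.3333.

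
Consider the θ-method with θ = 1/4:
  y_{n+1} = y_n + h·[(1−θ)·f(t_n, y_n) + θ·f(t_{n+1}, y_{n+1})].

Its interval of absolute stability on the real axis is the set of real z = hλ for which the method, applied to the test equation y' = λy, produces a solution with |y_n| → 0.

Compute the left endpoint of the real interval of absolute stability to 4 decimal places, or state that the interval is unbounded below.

Test eqn y'=λy, z=hλ:
  y_{n+1} = y_n + z·[3/4·y_n + 1/4·y_{n+1}] ⇒ (1 − 1/4z)y_{n+1} = (1 + 3/4z)y_n
  ⇒ R(z) = (1 + 3/4z)/(1 − 1/4z).

Solve |R(x)|<1 on ℝ⁻.
x=-0.8: |R|=0.3333
R=−1: 1+3/4x = −1+1/4x ⇒ -1/2x=2 ⇒ x=2/(-1/2)=-4.0000
Confirm numerically:
  x=-3.798: |R|=0.94819 <1
  x=-3.381: |R|=0.83227 <1
  x=-2.010: |R|=0.33777 <1
  x=-4.153: |R|=1.03753 >1
  x=-4.089: |R|=1.02201 >1
Stable set (-4.0000, 0).

left endpoint -4.0000.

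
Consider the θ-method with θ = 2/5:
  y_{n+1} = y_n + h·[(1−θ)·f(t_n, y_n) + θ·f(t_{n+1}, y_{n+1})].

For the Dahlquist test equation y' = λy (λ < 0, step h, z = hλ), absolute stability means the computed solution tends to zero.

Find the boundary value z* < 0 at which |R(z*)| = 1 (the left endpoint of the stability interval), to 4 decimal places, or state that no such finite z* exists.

Set f=λy, z=hλ:
  y_{n+1} = y_n + z·[3/5·y_n + 2/5·y_{n+1}] ⇒ (1 − 2/5z)y_{n+1} = (1 + 3/5z)y_n
  Hence R(z) = (1 + 3/5z)/(1 − 2/5z).

Find x<0 with |R(x)|<1.
x=-0.56: |R|=0.5425
R=−1: 1+3/5x = −1+2/5x ⇒ -1/5x=2 ⇒ x=2/(-1/5)=-10.0000
Confirm numerically:
  x=-9.182: |R|=0.96499 <1
  x=-8.781: |R|=0.94597 <1
  x=-6.309: |R|=0.79050 <1
  x=-10.386: |R|=1.01498 >1
  x=-10.344: |R|=1.01339 >1
  x=-10.121: |R|=1.00479 >1
Interval (-10.0000, 0).

left endpoint -10.0000.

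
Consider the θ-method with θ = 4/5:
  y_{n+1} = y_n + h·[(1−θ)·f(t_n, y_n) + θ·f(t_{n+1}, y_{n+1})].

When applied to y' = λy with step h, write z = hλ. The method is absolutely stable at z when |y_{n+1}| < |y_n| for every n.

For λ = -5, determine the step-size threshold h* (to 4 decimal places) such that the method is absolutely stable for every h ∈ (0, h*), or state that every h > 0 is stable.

unbounded; (−∞, 0). Any h>0 works for λ=-5.

Test eqn y'=λy, z=hλ:
  y_{n+1} = y_n + z·[1/5·y_n + 4/5·y_{n+1}] ⇒ (1 − 4/5z)y_{n+1} = (1 + 1/5z)y_n
  so R(z) = (1 + 1/5z)/(1 − 4/5z).

Need |R(x)|<1, x<0.
x=-1.66: |R|=0.2869
x=-2: |R|=0.2308
x=-10: |R|=0.1111
x=-100: |R|=0.2346
θ=4/5≥1/2 ⇒ |1+1/5x|<|1−4/5x| ∀x<0 ⇒ interval (−∞,0).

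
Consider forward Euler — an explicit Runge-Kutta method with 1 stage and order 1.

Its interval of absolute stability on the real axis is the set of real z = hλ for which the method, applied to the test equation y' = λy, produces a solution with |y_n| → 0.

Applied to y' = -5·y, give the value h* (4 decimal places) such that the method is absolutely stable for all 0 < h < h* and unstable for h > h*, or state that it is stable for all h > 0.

On y'=λy, z=hλ:
  order 1, 1-stage ⇒ R(z)=1+z
  (e.g. R(-0.65)=0.35000, |R|=0.35000)

Solve |R(x)|<1 on ℝ⁻.
x=-0.65: |R|=0.3500
|R(-2.17)|=1.1700 |R(-2.01)|=1.0100 |R(-0.68)|=0.3200
Bisect:
  x_lo=-2.8842 |R|=1.8842  x_hi=-0.3199 |R|=0.6801
  mid=-1.60207 |R|=0.60207 →hi
  mid=-2.24314 |R|=1.24314 →lo
  mid=-1.92261 |R|=0.92261 →hi
  mid=-2.08287 |R|=1.08287 →lo
  mid=-2.00274 |R|=1.00274 →lo
  mid=-1.96267 |R|=0.96267 →hi
  mid=-1.98271 |R|=0.98271 →hi
  ...
  [-2.00008,-1.99992] ⇒ x*=-2.0000
Stable set (-2.0000, 0).

(-2.0000,0); λ=-5 ⇒ h* = 0.4000.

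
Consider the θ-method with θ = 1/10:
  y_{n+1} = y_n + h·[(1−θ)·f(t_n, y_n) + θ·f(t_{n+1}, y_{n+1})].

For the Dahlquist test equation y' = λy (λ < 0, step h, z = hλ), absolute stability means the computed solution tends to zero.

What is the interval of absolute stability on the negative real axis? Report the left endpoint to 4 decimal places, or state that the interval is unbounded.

Set f=λy, z=hλ:
  y_{n+1} = y_n + z·[9/10·y_n + 1/10·y_{n+1}] ⇒ (1 − 1/10z)y_{n+1} = (1 + 9/10z)y_n
  Hence R(z) = (1 + 9/10z)/(1 − 1/10z).

Need |R(x)|<1, x<0.
x=-1.22: |R|=0.0873
R=−1: 1+9/10x = −1+1/10x ⇒ -4/5x=2 ⇒ x=2/(-4/5)=-2.5000
Confirm numerically:
  x=-2.105: |R|=0.73895 <1
  x=-1.959: |R|=0.63810 <1
  x=-1.676: |R|=0.43542 <1
  x=-2.959: |R|=1.28336 >1
  x=-2.935: |R|=1.26904 >1
  x=-2.739: |R|=1.15009 >1
Stable set (-2.5000, 0).

z∈(-2.5000,0).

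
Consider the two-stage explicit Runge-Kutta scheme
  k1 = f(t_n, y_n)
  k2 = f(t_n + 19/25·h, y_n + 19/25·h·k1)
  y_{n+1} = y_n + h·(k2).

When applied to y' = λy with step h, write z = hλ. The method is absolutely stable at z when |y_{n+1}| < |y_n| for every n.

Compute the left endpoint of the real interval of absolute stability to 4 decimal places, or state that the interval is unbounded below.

left endpoint -1.3158.

On y'=λy, z=hλ:
  k1=λy_n ⇒ h·k1=z·y_n;  k2=λ(1+19/25z)y_n ⇒ h·k2=z(1+19/25z)y_n
  y_{n+1}/y_n = 1 + z(1+19/25z) = 1 + z + 19/25z²
  Hence R(z) = 1 + z + 19/25z².

Boundary: |R(x)|=1, x<0.
x=-1.02: |R|=0.7707
R=1: x+19/25x²=0 ⇒ x=−25/19=-1.3158; min R=1−1/(4·19/25)=0.6711>−1
Confirm numerically:
  x=-0.747: |R|=0.67709 <1
  x=-0.664: |R|=0.67108 <1
  x=-0.590: |R|=0.67456 <1
  x=-0.578: |R|=0.67590 <1
  x=-1.877: |R|=1.80058 >1
  x=-1.401: |R|=1.09073 >1
So |R|<1 on (-1.3158, 0).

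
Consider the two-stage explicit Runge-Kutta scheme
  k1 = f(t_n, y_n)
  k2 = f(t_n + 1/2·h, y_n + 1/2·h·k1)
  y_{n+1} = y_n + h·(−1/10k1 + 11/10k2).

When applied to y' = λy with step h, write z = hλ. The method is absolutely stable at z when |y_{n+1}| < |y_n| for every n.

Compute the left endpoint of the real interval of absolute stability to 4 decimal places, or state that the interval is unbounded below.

With y'=λy (z=hλ):
  k1=λy_n ⇒ h·k1=z·y_n;  k2=λ(1+1/2z)y_n ⇒ h·k2=z(1+1/2z)y_n
  y_{n+1}/y_n = 1 − 1/10z + 11/10z(1+1/2z) = 1 + z + 11/20z²
  ⇒ R(z) = 1 + z + 11/20z².

Boundary: |R(x)|=1, x<0.
x=-1.02: |R|=0.5522
R=1: x+11/20x²=0 ⇒ x=−20/11=-1.8182; min R=1−1/(4·11/20)=0.5455>−1
Confirm numerically:
  x=-1.619: |R|=0.82264 <1
  x=-1.503: |R|=0.73945 <1
  x=-1.327: |R|=0.64151 <1
  x=-1.286: |R|=0.62359 <1
  x=-2.210: |R|=1.47626 >1
  x=-1.849: |R|=1.03134 >1
Interval (-1.8182, 0).

left endpoint -1.8182.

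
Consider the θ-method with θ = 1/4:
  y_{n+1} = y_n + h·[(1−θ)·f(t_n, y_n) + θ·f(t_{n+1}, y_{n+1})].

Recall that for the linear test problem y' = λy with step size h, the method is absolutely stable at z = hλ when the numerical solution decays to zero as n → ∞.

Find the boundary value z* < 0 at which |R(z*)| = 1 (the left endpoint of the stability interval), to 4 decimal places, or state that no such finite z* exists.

On y'=λy, z=hλ:
  y_{n+1} = y_n + z·[3/4·y_n + 1/4·y_{n+1}] ⇒ (1 − 1/4z)y_{n+1} = (1 + 3/4z)y_n
  Hence R(z) = (1 + 3/4z)/(1 − 1/4z).

Need |R(x)|<1, x<0.
x=-0.36: |R|=0.6697
R=−1: 1+3/4x = −1+1/4x ⇒ -1/2x=2 ⇒ x=2/(-1/2)=-4.0000
Confirm numerically:
  x=-3.737: |R|=0.93201 <1
  x=-3.548: |R|=0.88023 <1
  x=-2.399: |R|=0.49961 <1
  x=-4.524: |R|=1.12295 >1
  x=-4.405: |R|=1.09637 >1
  x=-4.040: |R|=1.00995 >1
Interval (-4.0000, 0).

left endpoint -4.0000.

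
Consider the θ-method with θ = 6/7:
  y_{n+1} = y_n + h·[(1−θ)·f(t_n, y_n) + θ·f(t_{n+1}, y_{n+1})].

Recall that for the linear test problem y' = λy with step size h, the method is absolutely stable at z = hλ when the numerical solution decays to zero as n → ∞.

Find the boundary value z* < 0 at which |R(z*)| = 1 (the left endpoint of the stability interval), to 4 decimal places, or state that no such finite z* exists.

unbounded; (−∞, 0).

Set f=λy, z=hλ:
  y_{n+1} = y_n + z·[1/7·y_n + 6/7·y_{n+1}] ⇒ (1 − 6/7z)y_{n+1} = (1 + 1/7z)y_n
  R(z) = (1 + 1/7z)/(1 − 6/7z).

Need |R(x)|<1, x<0.
x=-1.78: |R|=0.2952
x=-2: |R|=0.2632
x=-10: |R|=0.0448
x=-100: |R|=0.1532
θ=6/7≥1/2 ⇒ |1+1/7x|<|1−6/7x| ∀x<0 ⇒ unbounded interval.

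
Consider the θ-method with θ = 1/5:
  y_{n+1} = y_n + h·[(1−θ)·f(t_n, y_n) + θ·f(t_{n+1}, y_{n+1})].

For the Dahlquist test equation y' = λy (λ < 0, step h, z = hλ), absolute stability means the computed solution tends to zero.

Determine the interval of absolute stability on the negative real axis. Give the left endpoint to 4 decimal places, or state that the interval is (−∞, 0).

z∈(-3.3333,0).

Set f=λy, z=hλ:
  y_{n+1} = y_n + z·[4/5·y_n + 1/5·y_{n+1}] ⇒ (1 − 1/5z)y_{n+1} = (1 + 4/5z)y_n
  ⇒ R(z) = (1 + 4/5z)/(1 − 1/5z).

Solve |R(x)|<1 on ℝ⁻.
x=-1.04: |R|=0.1391
R=−1: 1+4/5x = −1+1/5x ⇒ -3/5x=2 ⇒ x=2/(-3/5)=-3.3333
Confirm numerically:
  x=-3.136: |R|=0.92724 <1
  x=-2.043: |R|=0.45038 <1
  x=-1.683: |R|=0.25917 <1
  x=-1.520: |R|=0.16564 <1
  x=-3.756: |R|=1.14481 >1
  x=-3.724: |R|=1.13434 >1
  x=-3.416: |R|=1.02947 >1
Interval (-3.3333, 0).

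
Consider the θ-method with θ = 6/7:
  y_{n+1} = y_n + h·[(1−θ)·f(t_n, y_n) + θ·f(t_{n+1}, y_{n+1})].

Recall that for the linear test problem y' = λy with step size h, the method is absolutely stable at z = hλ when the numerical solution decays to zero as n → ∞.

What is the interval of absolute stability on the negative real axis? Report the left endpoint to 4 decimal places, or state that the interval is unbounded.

interval (−∞, 0).

On y'=λy, z=hλ:
  y_{n+1} = y_n + z·[1/7·y_n + 6/7·y_{n+1}] ⇒ (1 − 6/7z)y_{n+1} = (1 + 1/7z)y_n
  R(z) = (1 + 1/7z)/(1 − 6/7z).

Find x<0 with |R(x)|<1.
x=-1.21: |R|=0.4060
x=-2: |R|=0.2632
x=-10: |R|=0.0448
x=-100: |R|=0.1532
θ=6/7≥1/2 ⇒ |1+1/7x|<|1−6/7x| ∀x<0 ⇒ unbounded interval.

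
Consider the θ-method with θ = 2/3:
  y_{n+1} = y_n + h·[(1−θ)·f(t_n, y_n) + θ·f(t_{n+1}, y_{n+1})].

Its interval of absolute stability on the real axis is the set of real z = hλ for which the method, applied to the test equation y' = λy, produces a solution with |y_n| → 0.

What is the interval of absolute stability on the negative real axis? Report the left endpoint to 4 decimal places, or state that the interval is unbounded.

On y'=λy, z=hλ:
  y_{n+1} = y_n + z·[1/3·y_n + 2/3·y_{n+1}] ⇒ (1 − 2/3z)y_{n+1} = (1 + 1/3z)y_n
  R(z) = (1 + 1/3z)/(1 − 2/3z).

Solve |R(x)|<1 on ℝ⁻.
x=-1.64: |R|=0.2166
x=-2: |R|=0.1429
x=-10: |R|=0.3043
x=-100: |R|=0.4778
θ=2/3≥1/2 ⇒ |1+1/3x|<|1−2/3x| ∀x<0 ⇒ unbounded interval.

interval (−∞, 0).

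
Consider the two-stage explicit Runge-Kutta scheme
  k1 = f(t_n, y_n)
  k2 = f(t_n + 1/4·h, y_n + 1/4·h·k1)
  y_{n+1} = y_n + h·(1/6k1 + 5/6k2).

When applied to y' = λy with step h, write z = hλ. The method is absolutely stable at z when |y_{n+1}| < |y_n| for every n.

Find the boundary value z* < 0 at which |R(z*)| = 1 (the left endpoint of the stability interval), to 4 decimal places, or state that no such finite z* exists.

Test eqn y'=λy, z=hλ:
  k1=λy_n ⇒ h·k1=z·y_n;  k2=λ(1+1/4z)y_n ⇒ h·k2=z(1+1/4z)y_n
  y_{n+1}/y_n = 1 + 1/6z + 5/6z(1+1/4z) = 1 + z + 5/24z²
  R(z) = 1 + z + 5/24z².

Need |R(x)|<1, x<0.
x=-1.22: |R|=0.0901
R=1: x+5/24x²=0 ⇒ x=−24/5=-4.8000; min R=1−1/(4·5/24)=-0.2000>−1
Confirm numerically:
  x=-4.583: |R|=0.79281 <1
  x=-3.961: |R|=0.30765 <1
  x=-2.934: |R|=0.14059 <1
  x=-5.179: |R|=1.40893 >1
  x=-4.854: |R|=1.05461 >1
  x=-4.835: |R|=1.03526 >1
Interval (-4.8000, 0).

left endpoint -4.8000.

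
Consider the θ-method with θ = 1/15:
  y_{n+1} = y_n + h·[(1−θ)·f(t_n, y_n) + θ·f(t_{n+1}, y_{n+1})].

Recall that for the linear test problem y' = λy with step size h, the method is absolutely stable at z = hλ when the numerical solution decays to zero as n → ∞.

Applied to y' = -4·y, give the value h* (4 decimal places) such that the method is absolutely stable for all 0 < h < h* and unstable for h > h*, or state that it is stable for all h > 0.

Test eqn y'=λy, z=hλ:
  y_{n+1} = y_n + z·[14/15·y_n + 1/15·y_{n+1}] ⇒ (1 − 1/15z)y_{n+1} = (1 + 14/15z)y_n
  ⇒ R(z) = (1 + 14/15z)/(1 − 1/15z).

Boundary: |R(x)|=1, x<0.
x=-1.74: |R|=0.5591
R=−1: 1+14/15x = −1+1/15x ⇒ -13/15x=2 ⇒ x=2/(-13/15)=-2.3077
Confirm numerically:
  x=-1.619: |R|=0.46128 <1
  x=-1.513: |R|=0.37437 <1
  x=-1.165: |R|=0.08104 <1
  x=-2.780: |R|=1.34533 >1
  x=-2.676: |R|=1.27088 >1
Stable set (-2.3077, 0).

(-2.3077,0); λ=-4 ⇒ h* = (30/13)/4 = 0.5769.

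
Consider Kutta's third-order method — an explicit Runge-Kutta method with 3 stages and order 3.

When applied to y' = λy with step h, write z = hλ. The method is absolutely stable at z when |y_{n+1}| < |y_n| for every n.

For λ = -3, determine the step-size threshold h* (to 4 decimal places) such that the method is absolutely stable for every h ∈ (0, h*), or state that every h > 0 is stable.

Set f=λy, z=hλ:
  order 3, 3-stage ⇒ R(z)=1+z+z^2/2+z^3/6
  (e.g. R(-0.78)=0.44511, |R|=0.44511)

Need |R(x)|<1, x<0.
x=-0.78: |R|=0.4451
|R(-1.66)|=0.0446 |R(-1.19)|=0.2372 |R(-0.56)|=0.5675
Bisect:
  x_lo=-3.0051 |R|=2.0128  x_hi=-0.2871 |R|=0.7502
  mid=-1.64609 |R|=0.03466 →hi
  mid=-2.32559 |R|=0.71768 →hi
  mid=-2.66534 |R|=1.26910 →lo
  mid=-2.49546 |R|=0.97181 →hi
  mid=-2.58040 |R|=1.11476 →lo
  mid=-2.53793 |R|=1.04190 →lo
  mid=-2.51670 |R|=1.00651 →lo
  mid=-2.50608 |R|=0.98908 →hi
  ...
  [-2.51288,-2.51272] ⇒ x*=-2.5127
Interval (-2.5127, 0).

(-2.5127,0); λ=-3 ⇒ h* = 0.8376.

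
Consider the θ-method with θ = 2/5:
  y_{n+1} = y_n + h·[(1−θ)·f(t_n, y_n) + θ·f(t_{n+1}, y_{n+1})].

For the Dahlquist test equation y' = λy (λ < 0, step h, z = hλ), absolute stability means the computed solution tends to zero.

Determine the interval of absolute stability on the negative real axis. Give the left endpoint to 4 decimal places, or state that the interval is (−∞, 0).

z∈(-10.0000,0).

With y'=λy (z=hλ):
  y_{n+1} = y_n + z·[3/5·y_n + 2/5·y_{n+1}] ⇒ (1 − 2/5z)y_{n+1} = (1 + 3/5z)y_n
  so R(z) = (1 + 3/5z)/(1 − 2/5z).

Find x<0 with |R(x)|<1.
x=-1.37: |R|=0.1150
R=−1: 1+3/5x = −1+2/5x ⇒ -1/5x=2 ⇒ x=2/(-1/5)=-10.0000
Confirm numerically:
  x=-7.282: |R|=0.86107 <1
  x=-7.185: |R|=0.85467 <1
  x=-4.088: |R|=0.55131 <1
  x=-10.424: |R|=1.01640 >1
  x=-10.036: |R|=1.00144 >1
Stable set (-10.0000, 0).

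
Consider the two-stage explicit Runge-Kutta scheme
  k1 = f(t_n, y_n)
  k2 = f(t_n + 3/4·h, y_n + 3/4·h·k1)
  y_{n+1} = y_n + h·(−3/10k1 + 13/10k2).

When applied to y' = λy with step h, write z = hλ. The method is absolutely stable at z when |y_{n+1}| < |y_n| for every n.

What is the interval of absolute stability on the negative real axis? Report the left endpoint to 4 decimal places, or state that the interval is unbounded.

(-1.0256, 0).

On y'=λy, z=hλ:
  k1=λy_n ⇒ h·k1=z·y_n;  k2=λ(1+3/4z)y_n ⇒ h·k2=z(1+3/4z)y_n
  y_{n+1}/y_n = 1 − 3/10z + 13/10z(1+3/4z) = 1 + z + 39/40z²
  Hence R(z) = 1 + z + 39/40z².

Need |R(x)|<1, x<0.
x=-0.62: |R|=0.7548
R=1: x+39/40x²=0 ⇒ x=−40/39=-1.0256; min R=1−1/(4·39/40)=0.7436>−1
Confirm numerically:
  x=-0.996: |R|=0.97122 <1
  x=-0.795: |R|=0.82122 <1
  x=-0.740: |R|=0.79391 <1
  x=-1.420: |R|=1.54599 >1
  x=-1.193: |R|=1.19467 >1
Stable set (-1.0256, 0).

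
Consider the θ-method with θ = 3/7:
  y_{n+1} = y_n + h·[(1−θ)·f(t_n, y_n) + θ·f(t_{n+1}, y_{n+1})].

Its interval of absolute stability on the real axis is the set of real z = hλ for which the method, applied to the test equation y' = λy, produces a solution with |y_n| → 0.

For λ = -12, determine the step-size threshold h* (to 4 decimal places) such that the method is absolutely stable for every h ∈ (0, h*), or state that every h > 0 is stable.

Set f=λy, z=hλ:
  y_{n+1} = y_n + z·[4/7·y_n + 3/7·y_{n+1}] ⇒ (1 − 3/7z)y_{n+1} = (1 + 4/7z)y_n
  Hence R(z) = (1 + 4/7z)/(1 − 3/7z).

Need |R(x)|<1, x<0.
x=-1.21: |R|=0.2032
R=−1: 1+4/7x = −1+3/7x ⇒ -1/7x=2 ⇒ x=2/(-1/7)=-14.0000
Confirm numerically:
  x=-11.651: |R|=0.94401 <1
  x=-9.845: |R|=0.88627 <1
  x=-9.022: |R|=0.85387 <1
  x=-7.763: |R|=0.79408 <1
  x=-14.578: |R|=1.01139 >1
  x=-14.417: |R|=1.00830 >1
  x=-14.077: |R|=1.00156 >1
So |R|<1 on (-14.0000, 0).

(-14.0000,0); λ=-12 ⇒ h* = (14)/12 = 1.1667.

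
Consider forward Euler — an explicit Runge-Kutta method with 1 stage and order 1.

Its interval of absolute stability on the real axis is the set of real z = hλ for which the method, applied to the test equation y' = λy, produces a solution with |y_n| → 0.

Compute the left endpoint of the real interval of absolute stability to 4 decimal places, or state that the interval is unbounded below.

Test eqn y'=λy, z=hλ:
  order 1, 1-stage ⇒ R(z)=1+z
  (e.g. R(-1.62)=-0.62000, |R|=0.62000)

Boundary: |R(x)|=1, x<0.
x=-1.62: |R|=0.6200
|R(-2.1)|=1.1000 |R(-1.79)|=0.7900 |R(-1.76)|=0.7600
Bisect:
  x_lo=-2.6146 |R|=1.6146  x_hi=-0.3883 |R|=0.6117
  mid=-1.50146 |R|=0.50146 →hi
  mid=-2.05805 |R|=1.05805 →lo
  mid=-1.77976 |R|=0.77976 →hi
  mid=-1.91890 |R|=0.91890 →hi
  mid=-1.98848 |R|=0.98848 →hi
  mid=-2.02326 |R|=1.02326 →lo
  mid=-2.00587 |R|=1.00587 →lo
  mid=-1.99717 |R|=0.99717 →hi
  mid=-2.00152 |R|=1.00152 →lo
  ...
  [-2.00003,-1.99989] ⇒ x*=-2.0000
Interval (-2.0000, 0).

z* = -2.0000.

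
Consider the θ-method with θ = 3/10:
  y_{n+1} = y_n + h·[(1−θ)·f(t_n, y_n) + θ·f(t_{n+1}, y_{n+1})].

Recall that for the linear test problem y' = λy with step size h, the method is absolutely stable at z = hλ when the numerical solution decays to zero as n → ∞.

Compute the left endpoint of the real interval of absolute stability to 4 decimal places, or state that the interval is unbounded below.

z* = -5.0000.

On y'=λy, z=hλ:
  y_{n+1} = y_n + z·[7/10·y_n + 3/10·y_{n+1}] ⇒ (1 − 3/10z)y_{n+1} = (1 + 7/10z)y_n
  so R(z) = (1 + 7/10z)/(1 − 3/10z).

Find x<0 with |R(x)|<1.
x=-1.55: |R|=0.0580
R=−1: 1+7/10x = −1+3/10x ⇒ -2/5x=2 ⇒ x=2/(-2/5)=-5.0000
Confirm numerically:
  x=-4.353: |R|=0.88777 <1
  x=-4.324: |R|=0.88229 <1
  x=-2.735: |R|=0.50233 <1
  x=-5.182: |R|=1.02850 >1
  x=-5.097: |R|=1.01534 >1
So |R|<1 on (-5.0000, 0).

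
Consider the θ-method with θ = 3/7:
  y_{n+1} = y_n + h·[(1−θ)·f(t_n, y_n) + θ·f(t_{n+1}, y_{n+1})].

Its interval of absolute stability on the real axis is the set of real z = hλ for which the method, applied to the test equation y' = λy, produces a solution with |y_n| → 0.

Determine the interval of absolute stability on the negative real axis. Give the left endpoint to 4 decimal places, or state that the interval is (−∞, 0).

Test eqn y'=λy, z=hλ:
  y_{n+1} = y_n + z·[4/7·y_n + 3/7·y_{n+1}] ⇒ (1 − 3/7z)y_{n+1} = (1 + 4/7z)y_n
  Hence R(z) = (1 + 4/7z)/(1 − 3/7z).

Find x<0 with |R(x)|<1.
x=-0.75: |R|=0.4324
R=−1: 1+4/7x = −1+3/7x ⇒ -1/7x=2 ⇒ x=2/(-1/7)=-14.0000
Confirm numerically:
  x=-13.632: |R|=0.99232 <1
  x=-13.458: |R|=0.98856 <1
  x=-11.863: |R|=0.94982 <1
  x=-8.866: |R|=0.84719 <1
  x=-14.566: |R|=1.01116 >1
  x=-14.484: |R|=1.00959 >1
  x=-14.168: |R|=1.00339 >1
Interval (-14.0000, 0).

z∈(-14.0000,0).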